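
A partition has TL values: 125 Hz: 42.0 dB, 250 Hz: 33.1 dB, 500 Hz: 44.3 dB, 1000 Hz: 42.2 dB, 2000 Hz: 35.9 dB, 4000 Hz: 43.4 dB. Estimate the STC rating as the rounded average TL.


Given TL values at each frequency:
  125 Hz: 42.0 dB
  250 Hz: 33.1 dB
  500 Hz: 44.3 dB
  1000 Hz: 42.2 dB
  2000 Hz: 35.9 dB
  4000 Hz: 43.4 dB
Formula: STC ~ round(average of TL values)
Sum = 42.0 + 33.1 + 44.3 + 42.2 + 35.9 + 43.4 = 240.9
Average = 240.9 / 6 = 40.15
Rounded: 40

40


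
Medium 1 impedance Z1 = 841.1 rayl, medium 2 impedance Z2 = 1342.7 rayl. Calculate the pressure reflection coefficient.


Given values:
  Z1 = 841.1 rayl, Z2 = 1342.7 rayl
Formula: R = (Z2 - Z1) / (Z2 + Z1)
Numerator: Z2 - Z1 = 1342.7 - 841.1 = 501.6
Denominator: Z2 + Z1 = 1342.7 + 841.1 = 2183.8
R = 501.6 / 2183.8 = 0.2297

0.2297


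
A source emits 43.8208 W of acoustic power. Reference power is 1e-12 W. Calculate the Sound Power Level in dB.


Given values:
  W = 43.8208 W
  W_ref = 1e-12 W
Formula: SWL = 10 * log10(W / W_ref)
Compute ratio: W / W_ref = 43820800000000
Compute log10: log10(43820800000000) = 13.64168
Multiply: SWL = 10 * 13.64168 = 136.42

136.42 dB


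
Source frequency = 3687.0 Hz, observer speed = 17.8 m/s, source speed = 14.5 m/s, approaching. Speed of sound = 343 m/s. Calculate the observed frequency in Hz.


Given values:
  f_s = 3687.0 Hz, v_o = 17.8 m/s, v_s = 14.5 m/s
  Direction: approaching
Formula: f_o = f_s * (c + v_o) / (c - v_s)
Numerator: c + v_o = 343 + 17.8 = 360.8
Denominator: c - v_s = 343 - 14.5 = 328.5
f_o = 3687.0 * 360.8 / 328.5 = 4049.53

4049.53 Hz


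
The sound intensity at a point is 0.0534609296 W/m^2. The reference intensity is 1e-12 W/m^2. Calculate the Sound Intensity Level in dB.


Given values:
  I = 0.0534609296 W/m^2
  I_ref = 1e-12 W/m^2
Formula: SIL = 10 * log10(I / I_ref)
Compute ratio: I / I_ref = 53460929600
Compute log10: log10(53460929600) = 10.728037
Multiply: SIL = 10 * 10.728037 = 107.28

107.28 dB


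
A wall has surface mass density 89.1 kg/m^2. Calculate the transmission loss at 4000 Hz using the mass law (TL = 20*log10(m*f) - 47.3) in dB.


Given values:
  m = 89.1 kg/m^2, f = 4000 Hz
Formula: TL = 20 * log10(m * f) - 47.3
Compute m * f = 89.1 * 4000 = 356400.0
Compute log10(356400.0) = 5.551938
Compute 20 * 5.551938 = 111.0388
TL = 111.0388 - 47.3 = 63.74

63.74 dB


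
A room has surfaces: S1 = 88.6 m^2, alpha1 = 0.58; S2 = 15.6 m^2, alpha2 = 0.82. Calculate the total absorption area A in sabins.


Given surfaces:
  Surface 1: 88.6 * 0.58 = 51.388
  Surface 2: 15.6 * 0.82 = 12.792
Formula: A = sum(Si * alpha_i)
A = 51.388 + 12.792
A = 64.18

64.18 sabins


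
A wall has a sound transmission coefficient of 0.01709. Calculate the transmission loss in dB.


Given values:
  tau = 0.01709
Formula: TL = 10 * log10(1 / tau)
Compute 1 / tau = 1 / 0.01709 = 58.5138
Compute log10(58.5138) = 1.767258
TL = 10 * 1.767258 = 17.67

17.67 dB


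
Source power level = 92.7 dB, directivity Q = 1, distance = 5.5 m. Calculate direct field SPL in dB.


Given values:
  Lw = 92.7 dB, Q = 1, r = 5.5 m
Formula: SPL = Lw + 10 * log10(Q / (4 * pi * r^2))
Compute 4 * pi * r^2 = 4 * pi * 5.5^2 = 380.1327
Compute Q / denom = 1 / 380.1327 = 0.00263066
Compute 10 * log10(0.00263066) = -25.7994
SPL = 92.7 + (-25.7994) = 66.9

66.9 dB


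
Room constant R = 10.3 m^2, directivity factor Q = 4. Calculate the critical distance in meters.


Given values:
  R = 10.3 m^2, Q = 4
Formula: d_c = 0.141 * sqrt(Q * R)
Compute Q * R = 4 * 10.3 = 41.2
Compute sqrt(41.2) = 6.4187
d_c = 0.141 * 6.4187 = 0.905

0.905 m


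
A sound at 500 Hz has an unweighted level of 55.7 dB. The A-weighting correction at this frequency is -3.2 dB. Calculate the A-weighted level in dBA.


Given values:
  SPL = 55.7 dB
  A-weighting at 500 Hz = -3.2 dB
Formula: L_A = SPL + A_weight
L_A = 55.7 + (-3.2)
L_A = 52.5

52.5 dBA


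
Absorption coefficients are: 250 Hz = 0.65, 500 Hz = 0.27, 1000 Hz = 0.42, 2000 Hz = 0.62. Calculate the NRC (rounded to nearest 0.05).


Given values:
  a_250 = 0.65, a_500 = 0.27
  a_1000 = 0.42, a_2000 = 0.62
Formula: NRC = (a250 + a500 + a1000 + a2000) / 4
Sum = 0.65 + 0.27 + 0.42 + 0.62 = 1.96
NRC = 1.96 / 4 = 0.49
Rounded to nearest 0.05: 0.5

0.5


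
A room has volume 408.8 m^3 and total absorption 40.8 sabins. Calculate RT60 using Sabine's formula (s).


Given values:
  V = 408.8 m^3
  A = 40.8 sabins
Formula: RT60 = 0.161 * V / A
Numerator: 0.161 * 408.8 = 65.8168
RT60 = 65.8168 / 40.8 = 1.613

1.613 s


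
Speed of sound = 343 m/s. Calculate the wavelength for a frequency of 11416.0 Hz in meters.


Given values:
  c = 343 m/s, f = 11416.0 Hz
Formula: lambda = c / f
lambda = 343 / 11416.0
lambda = 0.03

0.03 m


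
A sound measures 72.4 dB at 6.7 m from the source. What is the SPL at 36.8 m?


Given values:
  SPL1 = 72.4 dB, r1 = 6.7 m, r2 = 36.8 m
Formula: SPL2 = SPL1 - 20 * log10(r2 / r1)
Compute ratio: r2 / r1 = 36.8 / 6.7 = 5.4925
Compute log10: log10(5.4925) = 0.73977
Compute drop: 20 * 0.73977 = 14.7954
SPL2 = 72.4 - 14.7954 = 57.6

57.6 dB


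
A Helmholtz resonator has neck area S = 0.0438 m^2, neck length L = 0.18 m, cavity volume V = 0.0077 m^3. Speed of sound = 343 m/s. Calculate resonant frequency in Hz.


Given values:
  S = 0.0438 m^2, L = 0.18 m, V = 0.0077 m^3, c = 343 m/s
Formula: f = (c / (2*pi)) * sqrt(S / (V * L))
Compute V * L = 0.0077 * 0.18 = 0.001386
Compute S / (V * L) = 0.0438 / 0.001386 = 31.6017
Compute sqrt(31.6017) = 5.621539
Compute c / (2*pi) = 343 / 6.283185 = 54.590148
f = 54.590148 * 5.621539 = 306.88

306.88 Hz


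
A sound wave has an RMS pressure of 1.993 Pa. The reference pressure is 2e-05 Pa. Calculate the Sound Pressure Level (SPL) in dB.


Given values:
  p = 1.993 Pa
  p_ref = 2e-05 Pa
Formula: SPL = 20 * log10(p / p_ref)
Compute ratio: p / p_ref = 1.993 / 2e-05 = 99650
Compute log10: log10(99650) = 4.998477
Multiply: SPL = 20 * 4.998477 = 99.97

99.97 dB


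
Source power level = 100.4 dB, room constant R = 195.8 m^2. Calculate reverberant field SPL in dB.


Given values:
  Lw = 100.4 dB, R = 195.8 m^2
Formula: SPL = Lw + 10 * log10(4 / R)
Compute 4 / R = 4 / 195.8 = 0.020429
Compute 10 * log10(0.020429) = -16.8975
SPL = 100.4 + (-16.8975) = 83.5

83.5 dB


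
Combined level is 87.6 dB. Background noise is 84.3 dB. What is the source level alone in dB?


Given values:
  L_total = 87.6 dB, L_bg = 84.3 dB
Formula: L_source = 10 * log10(10^(L_total/10) - 10^(L_bg/10))
Convert to linear:
  10^(87.6/10) = 575439937.3372
  10^(84.3/10) = 269153480.3927
Difference: 575439937.3372 - 269153480.3927 = 306286456.9445
L_source = 10 * log10(306286456.9445) = 84.86

84.86 dB


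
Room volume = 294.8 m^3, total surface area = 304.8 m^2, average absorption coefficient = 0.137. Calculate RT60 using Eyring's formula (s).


Given values:
  V = 294.8 m^3, S = 304.8 m^2, alpha = 0.137
Formula: RT60 = 0.161 * V / (-S * ln(1 - alpha))
Compute ln(1 - 0.137) = ln(0.863) = -0.147341
Denominator: -304.8 * -0.147341 = 44.9095
Numerator: 0.161 * 294.8 = 47.4628
RT60 = 47.4628 / 44.9095 = 1.057

1.057 s


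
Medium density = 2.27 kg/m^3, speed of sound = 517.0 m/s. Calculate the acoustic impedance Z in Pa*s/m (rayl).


Given values:
  rho = 2.27 kg/m^3
  c = 517.0 m/s
Formula: Z = rho * c
Z = 2.27 * 517.0
Z = 1173.59

1173.59 rayl


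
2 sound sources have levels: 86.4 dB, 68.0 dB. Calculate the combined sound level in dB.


Formula: L_total = 10 * log10( sum(10^(Li/10)) )
  Source 1: 10^(86.4/10) = 436515832.2402
  Source 2: 10^(68.0/10) = 6309573.4448
Sum of linear values = 442825405.685
L_total = 10 * log10(442825405.685) = 86.46

86.46 dB


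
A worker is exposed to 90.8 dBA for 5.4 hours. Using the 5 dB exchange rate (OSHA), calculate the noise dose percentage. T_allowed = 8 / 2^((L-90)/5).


Given values:
  L = 90.8 dBA, T = 5.4 hours
Formula: T_allowed = 8 / 2^((L - 90) / 5)
Compute exponent: (90.8 - 90) / 5 = 0.16
Compute 2^(0.16) = 1.117287
T_allowed = 8 / 1.117287 = 7.160201 hours
Dose = (T / T_allowed) * 100
Dose = (5.4 / 7.160201) * 100 = 75.42

75.42 %


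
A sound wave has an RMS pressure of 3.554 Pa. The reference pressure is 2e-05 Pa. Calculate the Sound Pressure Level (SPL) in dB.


Given values:
  p = 3.554 Pa
  p_ref = 2e-05 Pa
Formula: SPL = 20 * log10(p / p_ref)
Compute ratio: p / p_ref = 3.554 / 2e-05 = 177700
Compute log10: log10(177700) = 5.249687
Multiply: SPL = 20 * 5.249687 = 104.99

104.99 dB


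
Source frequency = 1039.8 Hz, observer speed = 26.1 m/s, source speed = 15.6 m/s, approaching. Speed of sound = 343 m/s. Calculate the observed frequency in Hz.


Given values:
  f_s = 1039.8 Hz, v_o = 26.1 m/s, v_s = 15.6 m/s
  Direction: approaching
Formula: f_o = f_s * (c + v_o) / (c - v_s)
Numerator: c + v_o = 343 + 26.1 = 369.1
Denominator: c - v_s = 343 - 15.6 = 327.4
f_o = 1039.8 * 369.1 / 327.4 = 1172.24

1172.24 Hz


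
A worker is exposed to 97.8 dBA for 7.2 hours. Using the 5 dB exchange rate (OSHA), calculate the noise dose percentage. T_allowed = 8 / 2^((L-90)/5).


Given values:
  L = 97.8 dBA, T = 7.2 hours
Formula: T_allowed = 8 / 2^((L - 90) / 5)
Compute exponent: (97.8 - 90) / 5 = 1.56
Compute 2^(1.56) = 2.948538
T_allowed = 8 / 2.948538 = 2.713209 hours
Dose = (T / T_allowed) * 100
Dose = (7.2 / 2.713209) * 100 = 265.37

265.37 %


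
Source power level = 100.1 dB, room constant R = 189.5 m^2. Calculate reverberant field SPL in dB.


Given values:
  Lw = 100.1 dB, R = 189.5 m^2
Formula: SPL = Lw + 10 * log10(4 / R)
Compute 4 / R = 4 / 189.5 = 0.021108
Compute 10 * log10(0.021108) = -16.7555
SPL = 100.1 + (-16.7555) = 83.34

83.34 dB


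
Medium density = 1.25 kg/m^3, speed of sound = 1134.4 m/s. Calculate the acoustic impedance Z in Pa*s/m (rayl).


Given values:
  rho = 1.25 kg/m^3
  c = 1134.4 m/s
Formula: Z = rho * c
Z = 1.25 * 1134.4
Z = 1418.0

1418.0 rayl


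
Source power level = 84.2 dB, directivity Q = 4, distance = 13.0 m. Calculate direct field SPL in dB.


Given values:
  Lw = 84.2 dB, Q = 4, r = 13.0 m
Formula: SPL = Lw + 10 * log10(Q / (4 * pi * r^2))
Compute 4 * pi * r^2 = 4 * pi * 13.0^2 = 2123.7166
Compute Q / denom = 4 / 2123.7166 = 0.00188349
Compute 10 * log10(0.00188349) = -27.2504
SPL = 84.2 + (-27.2504) = 56.95

56.95 dB


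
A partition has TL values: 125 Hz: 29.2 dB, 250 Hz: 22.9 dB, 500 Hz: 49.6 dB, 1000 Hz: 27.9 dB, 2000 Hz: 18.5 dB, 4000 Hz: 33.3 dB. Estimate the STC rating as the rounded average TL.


Given TL values at each frequency:
  125 Hz: 29.2 dB
  250 Hz: 22.9 dB
  500 Hz: 49.6 dB
  1000 Hz: 27.9 dB
  2000 Hz: 18.5 dB
  4000 Hz: 33.3 dB
Formula: STC ~ round(average of TL values)
Sum = 29.2 + 22.9 + 49.6 + 27.9 + 18.5 + 33.3 = 181.4
Average = 181.4 / 6 = 30.23
Rounded: 30

30


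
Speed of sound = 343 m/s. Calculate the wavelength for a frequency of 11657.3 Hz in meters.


Given values:
  c = 343 m/s, f = 11657.3 Hz
Formula: lambda = c / f
lambda = 343 / 11657.3
lambda = 0.0294

0.0294 m


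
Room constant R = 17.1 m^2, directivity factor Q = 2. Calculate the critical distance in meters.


Given values:
  R = 17.1 m^2, Q = 2
Formula: d_c = 0.141 * sqrt(Q * R)
Compute Q * R = 2 * 17.1 = 34.2
Compute sqrt(34.2) = 5.8481
d_c = 0.141 * 5.8481 = 0.825

0.825 m


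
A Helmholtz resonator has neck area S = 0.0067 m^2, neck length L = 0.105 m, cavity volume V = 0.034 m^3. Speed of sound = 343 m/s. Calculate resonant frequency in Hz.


Given values:
  S = 0.0067 m^2, L = 0.105 m, V = 0.034 m^3, c = 343 m/s
Formula: f = (c / (2*pi)) * sqrt(S / (V * L))
Compute V * L = 0.034 * 0.105 = 0.00357
Compute S / (V * L) = 0.0067 / 0.00357 = 1.8768
Compute sqrt(1.8768) = 1.369964
Compute c / (2*pi) = 343 / 6.283185 = 54.590148
f = 54.590148 * 1.369964 = 74.79

74.79 Hz


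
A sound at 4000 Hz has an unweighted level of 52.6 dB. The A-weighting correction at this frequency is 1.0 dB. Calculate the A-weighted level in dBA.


Given values:
  SPL = 52.6 dB
  A-weighting at 4000 Hz = 1.0 dB
Formula: L_A = SPL + A_weight
L_A = 52.6 + (1.0)
L_A = 53.6

53.6 dBA


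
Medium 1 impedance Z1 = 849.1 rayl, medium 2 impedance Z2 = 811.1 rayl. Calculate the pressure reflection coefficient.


Given values:
  Z1 = 849.1 rayl, Z2 = 811.1 rayl
Formula: R = (Z2 - Z1) / (Z2 + Z1)
Numerator: Z2 - Z1 = 811.1 - 849.1 = -38.0
Denominator: Z2 + Z1 = 811.1 + 849.1 = 1660.2
R = -38.0 / 1660.2 = -0.0229

-0.0229


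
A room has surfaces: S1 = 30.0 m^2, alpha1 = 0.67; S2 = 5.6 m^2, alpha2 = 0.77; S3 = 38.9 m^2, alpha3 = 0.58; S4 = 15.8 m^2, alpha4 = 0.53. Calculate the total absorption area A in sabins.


Given surfaces:
  Surface 1: 30.0 * 0.67 = 20.1
  Surface 2: 5.6 * 0.77 = 4.312
  Surface 3: 38.9 * 0.58 = 22.562
  Surface 4: 15.8 * 0.53 = 8.374
Formula: A = sum(Si * alpha_i)
A = 20.1 + 4.312 + 22.562 + 8.374
A = 55.35

55.35 sabins


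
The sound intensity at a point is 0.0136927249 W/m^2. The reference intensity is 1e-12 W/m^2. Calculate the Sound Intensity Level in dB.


Given values:
  I = 0.0136927249 W/m^2
  I_ref = 1e-12 W/m^2
Formula: SIL = 10 * log10(I / I_ref)
Compute ratio: I / I_ref = 13692724900
Compute log10: log10(13692724900) = 10.13649
Multiply: SIL = 10 * 10.13649 = 101.36

101.36 dB


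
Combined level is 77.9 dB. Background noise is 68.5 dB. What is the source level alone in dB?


Given values:
  L_total = 77.9 dB, L_bg = 68.5 dB
Formula: L_source = 10 * log10(10^(L_total/10) - 10^(L_bg/10))
Convert to linear:
  10^(77.9/10) = 61659500.1861
  10^(68.5/10) = 7079457.8438
Difference: 61659500.1861 - 7079457.8438 = 54580042.3423
L_source = 10 * log10(54580042.3423) = 77.37

77.37 dB


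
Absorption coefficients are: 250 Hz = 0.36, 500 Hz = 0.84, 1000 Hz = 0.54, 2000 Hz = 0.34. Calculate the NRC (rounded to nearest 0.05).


Given values:
  a_250 = 0.36, a_500 = 0.84
  a_1000 = 0.54, a_2000 = 0.34
Formula: NRC = (a250 + a500 + a1000 + a2000) / 4
Sum = 0.36 + 0.84 + 0.54 + 0.34 = 2.08
NRC = 2.08 / 4 = 0.52
Rounded to nearest 0.05: 0.5

0.5


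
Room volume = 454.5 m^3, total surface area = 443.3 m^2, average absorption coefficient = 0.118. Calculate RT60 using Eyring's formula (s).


Given values:
  V = 454.5 m^3, S = 443.3 m^2, alpha = 0.118
Formula: RT60 = 0.161 * V / (-S * ln(1 - alpha))
Compute ln(1 - 0.118) = ln(0.882) = -0.125563
Denominator: -443.3 * -0.125563 = 55.6621
Numerator: 0.161 * 454.5 = 73.1745
RT60 = 73.1745 / 55.6621 = 1.315

1.315 s


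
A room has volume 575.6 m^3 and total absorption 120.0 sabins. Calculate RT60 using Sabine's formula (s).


Given values:
  V = 575.6 m^3
  A = 120.0 sabins
Formula: RT60 = 0.161 * V / A
Numerator: 0.161 * 575.6 = 92.6716
RT60 = 92.6716 / 120.0 = 0.772

0.772 s


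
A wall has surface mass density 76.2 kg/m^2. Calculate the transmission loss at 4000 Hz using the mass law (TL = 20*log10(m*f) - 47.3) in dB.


Given values:
  m = 76.2 kg/m^2, f = 4000 Hz
Formula: TL = 20 * log10(m * f) - 47.3
Compute m * f = 76.2 * 4000 = 304800.0
Compute log10(304800.0) = 5.484015
Compute 20 * 5.484015 = 109.6803
TL = 109.6803 - 47.3 = 62.38

62.38 dB


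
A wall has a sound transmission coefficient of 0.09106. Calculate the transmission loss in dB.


Given values:
  tau = 0.09106
Formula: TL = 10 * log10(1 / tau)
Compute 1 / tau = 1 / 0.09106 = 10.9818
Compute log10(10.9818) = 1.040674
TL = 10 * 1.040674 = 10.41

10.41 dB


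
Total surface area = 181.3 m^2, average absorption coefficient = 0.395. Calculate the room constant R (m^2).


Given values:
  S = 181.3 m^2, alpha = 0.395
Formula: R = S * alpha / (1 - alpha)
Numerator: 181.3 * 0.395 = 71.6135
Denominator: 1 - 0.395 = 0.605
R = 71.6135 / 0.605 = 118.37

118.37 m^2


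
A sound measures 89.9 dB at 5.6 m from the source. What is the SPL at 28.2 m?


Given values:
  SPL1 = 89.9 dB, r1 = 5.6 m, r2 = 28.2 m
Formula: SPL2 = SPL1 - 20 * log10(r2 / r1)
Compute ratio: r2 / r1 = 28.2 / 5.6 = 5.0357
Compute log10: log10(5.0357) = 0.70206
Compute drop: 20 * 0.70206 = 14.0412
SPL2 = 89.9 - 14.0412 = 75.86

75.86 dB


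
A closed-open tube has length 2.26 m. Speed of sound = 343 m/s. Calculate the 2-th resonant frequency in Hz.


Given values:
  Tube type: closed-open, L = 2.26 m, c = 343 m/s, n = 2
Formula: f_n = (2n - 1) * c / (4 * L)
Compute 2n - 1 = 2*2 - 1 = 3
Compute 4 * L = 4 * 2.26 = 9.04
f = 3 * 343 / 9.04
f = 113.83

113.83 Hz


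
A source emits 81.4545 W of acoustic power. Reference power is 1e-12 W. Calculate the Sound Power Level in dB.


Given values:
  W = 81.4545 W
  W_ref = 1e-12 W
Formula: SWL = 10 * log10(W / W_ref)
Compute ratio: W / W_ref = 81454500000000
Compute log10: log10(81454500000000) = 13.910915
Multiply: SWL = 10 * 13.910915 = 139.11

139.11 dB


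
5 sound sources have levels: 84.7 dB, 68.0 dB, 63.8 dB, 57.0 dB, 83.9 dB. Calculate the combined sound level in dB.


Formula: L_total = 10 * log10( sum(10^(Li/10)) )
  Source 1: 10^(84.7/10) = 295120922.6666
  Source 2: 10^(68.0/10) = 6309573.4448
  Source 3: 10^(63.8/10) = 2398832.919
  Source 4: 10^(57.0/10) = 501187.2336
  Source 5: 10^(83.9/10) = 245470891.5685
Sum of linear values = 549801407.8325
L_total = 10 * log10(549801407.8325) = 87.4

87.4 dB


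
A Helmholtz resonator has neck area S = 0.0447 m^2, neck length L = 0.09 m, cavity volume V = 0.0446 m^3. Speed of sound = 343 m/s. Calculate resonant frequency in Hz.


Given values:
  S = 0.0447 m^2, L = 0.09 m, V = 0.0446 m^3, c = 343 m/s
Formula: f = (c / (2*pi)) * sqrt(S / (V * L))
Compute V * L = 0.0446 * 0.09 = 0.004014
Compute S / (V * L) = 0.0447 / 0.004014 = 11.136
Compute sqrt(11.136) = 3.337065
Compute c / (2*pi) = 343 / 6.283185 = 54.590148
f = 54.590148 * 3.337065 = 182.17

182.17 Hz


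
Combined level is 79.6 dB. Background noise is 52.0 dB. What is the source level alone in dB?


Given values:
  L_total = 79.6 dB, L_bg = 52.0 dB
Formula: L_source = 10 * log10(10^(L_total/10) - 10^(L_bg/10))
Convert to linear:
  10^(79.6/10) = 91201083.9356
  10^(52.0/10) = 158489.3192
Difference: 91201083.9356 - 158489.3192 = 91042594.6164
L_source = 10 * log10(91042594.6164) = 79.59

79.59 dB


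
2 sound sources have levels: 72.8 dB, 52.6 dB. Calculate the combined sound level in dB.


Formula: L_total = 10 * log10( sum(10^(Li/10)) )
  Source 1: 10^(72.8/10) = 19054607.1796
  Source 2: 10^(52.6/10) = 181970.0859
Sum of linear values = 19236577.2655
L_total = 10 * log10(19236577.2655) = 72.84

72.84 dB


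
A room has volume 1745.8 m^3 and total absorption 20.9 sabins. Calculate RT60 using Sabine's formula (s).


Given values:
  V = 1745.8 m^3
  A = 20.9 sabins
Formula: RT60 = 0.161 * V / A
Numerator: 0.161 * 1745.8 = 281.0738
RT60 = 281.0738 / 20.9 = 13.449

13.449 s


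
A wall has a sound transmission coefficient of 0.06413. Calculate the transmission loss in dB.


Given values:
  tau = 0.06413
Formula: TL = 10 * log10(1 / tau)
Compute 1 / tau = 1 / 0.06413 = 15.5933
Compute log10(15.5933) = 1.192938
TL = 10 * 1.192938 = 11.93

11.93 dB


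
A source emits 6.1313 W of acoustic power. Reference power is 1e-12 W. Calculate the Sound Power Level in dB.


Given values:
  W = 6.1313 W
  W_ref = 1e-12 W
Formula: SWL = 10 * log10(W / W_ref)
Compute ratio: W / W_ref = 6131300000000
Compute log10: log10(6131300000000) = 12.787553
Multiply: SWL = 10 * 12.787553 = 127.88

127.88 dB


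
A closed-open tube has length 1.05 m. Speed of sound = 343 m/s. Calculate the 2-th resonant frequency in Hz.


Given values:
  Tube type: closed-open, L = 1.05 m, c = 343 m/s, n = 2
Formula: f_n = (2n - 1) * c / (4 * L)
Compute 2n - 1 = 2*2 - 1 = 3
Compute 4 * L = 4 * 1.05 = 4.2
f = 3 * 343 / 4.2
f = 245.0

245.0 Hz


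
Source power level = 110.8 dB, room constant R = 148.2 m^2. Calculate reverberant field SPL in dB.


Given values:
  Lw = 110.8 dB, R = 148.2 m^2
Formula: SPL = Lw + 10 * log10(4 / R)
Compute 4 / R = 4 / 148.2 = 0.026991
Compute 10 * log10(0.026991) = -15.6878
SPL = 110.8 + (-15.6878) = 95.11

95.11 dB


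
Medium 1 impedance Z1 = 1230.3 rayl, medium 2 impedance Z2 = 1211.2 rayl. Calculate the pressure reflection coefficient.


Given values:
  Z1 = 1230.3 rayl, Z2 = 1211.2 rayl
Formula: R = (Z2 - Z1) / (Z2 + Z1)
Numerator: Z2 - Z1 = 1211.2 - 1230.3 = -19.1
Denominator: Z2 + Z1 = 1211.2 + 1230.3 = 2441.5
R = -19.1 / 2441.5 = -0.0078

-0.0078


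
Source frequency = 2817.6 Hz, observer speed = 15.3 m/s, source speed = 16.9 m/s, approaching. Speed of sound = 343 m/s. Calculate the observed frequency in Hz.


Given values:
  f_s = 2817.6 Hz, v_o = 15.3 m/s, v_s = 16.9 m/s
  Direction: approaching
Formula: f_o = f_s * (c + v_o) / (c - v_s)
Numerator: c + v_o = 343 + 15.3 = 358.3
Denominator: c - v_s = 343 - 16.9 = 326.1
f_o = 2817.6 * 358.3 / 326.1 = 3095.82

3095.82 Hz


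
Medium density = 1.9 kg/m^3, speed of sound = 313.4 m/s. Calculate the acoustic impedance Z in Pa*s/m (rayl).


Given values:
  rho = 1.9 kg/m^3
  c = 313.4 m/s
Formula: Z = rho * c
Z = 1.9 * 313.4
Z = 595.46

595.46 rayl


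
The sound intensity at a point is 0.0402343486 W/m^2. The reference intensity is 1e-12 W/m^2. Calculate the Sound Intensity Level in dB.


Given values:
  I = 0.0402343486 W/m^2
  I_ref = 1e-12 W/m^2
Formula: SIL = 10 * log10(I / I_ref)
Compute ratio: I / I_ref = 40234348600
Compute log10: log10(40234348600) = 10.604597
Multiply: SIL = 10 * 10.604597 = 106.05

106.05 dB


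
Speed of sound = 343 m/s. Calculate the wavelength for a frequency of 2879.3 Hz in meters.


Given values:
  c = 343 m/s, f = 2879.3 Hz
Formula: lambda = c / f
lambda = 343 / 2879.3
lambda = 0.1191

0.1191 m


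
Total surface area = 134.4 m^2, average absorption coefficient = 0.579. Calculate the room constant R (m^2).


Given values:
  S = 134.4 m^2, alpha = 0.579
Formula: R = S * alpha / (1 - alpha)
Numerator: 134.4 * 0.579 = 77.8176
Denominator: 1 - 0.579 = 0.421
R = 77.8176 / 0.421 = 184.84

184.84 m^2


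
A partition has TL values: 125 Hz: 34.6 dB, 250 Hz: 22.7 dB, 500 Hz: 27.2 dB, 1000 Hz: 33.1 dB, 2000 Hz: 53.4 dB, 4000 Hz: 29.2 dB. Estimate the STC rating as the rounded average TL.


Given TL values at each frequency:
  125 Hz: 34.6 dB
  250 Hz: 22.7 dB
  500 Hz: 27.2 dB
  1000 Hz: 33.1 dB
  2000 Hz: 53.4 dB
  4000 Hz: 29.2 dB
Formula: STC ~ round(average of TL values)
Sum = 34.6 + 22.7 + 27.2 + 33.1 + 53.4 + 29.2 = 200.2
Average = 200.2 / 6 = 33.37
Rounded: 33

33


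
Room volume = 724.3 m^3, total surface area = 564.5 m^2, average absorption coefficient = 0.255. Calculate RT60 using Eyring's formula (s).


Given values:
  V = 724.3 m^3, S = 564.5 m^2, alpha = 0.255
Formula: RT60 = 0.161 * V / (-S * ln(1 - alpha))
Compute ln(1 - 0.255) = ln(0.745) = -0.294371
Denominator: -564.5 * -0.294371 = 166.1724
Numerator: 0.161 * 724.3 = 116.6123
RT60 = 116.6123 / 166.1724 = 0.702

0.702 s


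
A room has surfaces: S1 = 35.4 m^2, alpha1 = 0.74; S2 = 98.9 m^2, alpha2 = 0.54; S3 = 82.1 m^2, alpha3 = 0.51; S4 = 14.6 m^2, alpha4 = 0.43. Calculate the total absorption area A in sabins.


Given surfaces:
  Surface 1: 35.4 * 0.74 = 26.196
  Surface 2: 98.9 * 0.54 = 53.406
  Surface 3: 82.1 * 0.51 = 41.871
  Surface 4: 14.6 * 0.43 = 6.278
Formula: A = sum(Si * alpha_i)
A = 26.196 + 53.406 + 41.871 + 6.278
A = 127.75

127.75 sabins


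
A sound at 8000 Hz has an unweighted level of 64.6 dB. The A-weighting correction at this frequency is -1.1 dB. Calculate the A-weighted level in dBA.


Given values:
  SPL = 64.6 dB
  A-weighting at 8000 Hz = -1.1 dB
Formula: L_A = SPL + A_weight
L_A = 64.6 + (-1.1)
L_A = 63.5

63.5 dBA


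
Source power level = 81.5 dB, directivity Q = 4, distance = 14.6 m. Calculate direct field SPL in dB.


Given values:
  Lw = 81.5 dB, Q = 4, r = 14.6 m
Formula: SPL = Lw + 10 * log10(Q / (4 * pi * r^2))
Compute 4 * pi * r^2 = 4 * pi * 14.6^2 = 2678.6476
Compute Q / denom = 4 / 2678.6476 = 0.00149329
Compute 10 * log10(0.00149329) = -28.2586
SPL = 81.5 + (-28.2586) = 53.24

53.24 dB


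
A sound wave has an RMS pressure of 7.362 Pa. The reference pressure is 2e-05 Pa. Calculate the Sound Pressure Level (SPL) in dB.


Given values:
  p = 7.362 Pa
  p_ref = 2e-05 Pa
Formula: SPL = 20 * log10(p / p_ref)
Compute ratio: p / p_ref = 7.362 / 2e-05 = 368100
Compute log10: log10(368100) = 5.565966
Multiply: SPL = 20 * 5.565966 = 111.32

111.32 dB


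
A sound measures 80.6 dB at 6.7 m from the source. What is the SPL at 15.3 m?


Given values:
  SPL1 = 80.6 dB, r1 = 6.7 m, r2 = 15.3 m
Formula: SPL2 = SPL1 - 20 * log10(r2 / r1)
Compute ratio: r2 / r1 = 15.3 / 6.7 = 2.2836
Compute log10: log10(2.2836) = 0.35862
Compute drop: 20 * 0.35862 = 7.1724
SPL2 = 80.6 - 7.1724 = 73.43

73.43 dB


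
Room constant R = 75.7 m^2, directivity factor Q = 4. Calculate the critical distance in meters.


Given values:
  R = 75.7 m^2, Q = 4
Formula: d_c = 0.141 * sqrt(Q * R)
Compute Q * R = 4 * 75.7 = 302.8
Compute sqrt(302.8) = 17.4011
d_c = 0.141 * 17.4011 = 2.454

2.454 m


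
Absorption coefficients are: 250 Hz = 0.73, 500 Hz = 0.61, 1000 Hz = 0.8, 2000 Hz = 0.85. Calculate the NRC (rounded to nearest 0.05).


Given values:
  a_250 = 0.73, a_500 = 0.61
  a_1000 = 0.8, a_2000 = 0.85
Formula: NRC = (a250 + a500 + a1000 + a2000) / 4
Sum = 0.73 + 0.61 + 0.8 + 0.85 = 2.99
NRC = 2.99 / 4 = 0.7475
Rounded to nearest 0.05: 0.75

0.75


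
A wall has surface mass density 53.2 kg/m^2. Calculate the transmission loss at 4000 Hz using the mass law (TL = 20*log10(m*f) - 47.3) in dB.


Given values:
  m = 53.2 kg/m^2, f = 4000 Hz
Formula: TL = 20 * log10(m * f) - 47.3
Compute m * f = 53.2 * 4000 = 212800.0
Compute log10(212800.0) = 5.327972
Compute 20 * 5.327972 = 106.5594
TL = 106.5594 - 47.3 = 59.26

59.26 dB


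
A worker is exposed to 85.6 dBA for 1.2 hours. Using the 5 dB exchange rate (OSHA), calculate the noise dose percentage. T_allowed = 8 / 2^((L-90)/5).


Given values:
  L = 85.6 dBA, T = 1.2 hours
Formula: T_allowed = 8 / 2^((L - 90) / 5)
Compute exponent: (85.6 - 90) / 5 = -0.88
Compute 2^(-0.88) = 0.543367
T_allowed = 8 / 0.543367 = 14.723014 hours
Dose = (T / T_allowed) * 100
Dose = (1.2 / 14.723014) * 100 = 8.15

8.15 %


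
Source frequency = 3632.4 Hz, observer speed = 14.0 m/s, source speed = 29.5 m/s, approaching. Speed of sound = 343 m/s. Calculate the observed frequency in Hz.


Given values:
  f_s = 3632.4 Hz, v_o = 14.0 m/s, v_s = 29.5 m/s
  Direction: approaching
Formula: f_o = f_s * (c + v_o) / (c - v_s)
Numerator: c + v_o = 343 + 14.0 = 357.0
Denominator: c - v_s = 343 - 29.5 = 313.5
f_o = 3632.4 * 357.0 / 313.5 = 4136.42

4136.42 Hz


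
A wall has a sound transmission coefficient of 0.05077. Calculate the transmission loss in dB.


Given values:
  tau = 0.05077
Formula: TL = 10 * log10(1 / tau)
Compute 1 / tau = 1 / 0.05077 = 19.6967
Compute log10(19.6967) = 1.294393
TL = 10 * 1.294393 = 12.94

12.94 dB


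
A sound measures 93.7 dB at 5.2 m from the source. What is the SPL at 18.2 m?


Given values:
  SPL1 = 93.7 dB, r1 = 5.2 m, r2 = 18.2 m
Formula: SPL2 = SPL1 - 20 * log10(r2 / r1)
Compute ratio: r2 / r1 = 18.2 / 5.2 = 3.5
Compute log10: log10(3.5) = 0.544068
Compute drop: 20 * 0.544068 = 10.8814
SPL2 = 93.7 - 10.8814 = 82.82

82.82 dB


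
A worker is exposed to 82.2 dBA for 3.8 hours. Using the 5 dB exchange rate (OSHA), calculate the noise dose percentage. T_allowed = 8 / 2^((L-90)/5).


Given values:
  L = 82.2 dBA, T = 3.8 hours
Formula: T_allowed = 8 / 2^((L - 90) / 5)
Compute exponent: (82.2 - 90) / 5 = -1.56
Compute 2^(-1.56) = 0.339151
T_allowed = 8 / 0.339151 = 23.588313 hours
Dose = (T / T_allowed) * 100
Dose = (3.8 / 23.588313) * 100 = 16.11

16.11 %


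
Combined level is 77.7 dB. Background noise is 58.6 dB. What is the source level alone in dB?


Given values:
  L_total = 77.7 dB, L_bg = 58.6 dB
Formula: L_source = 10 * log10(10^(L_total/10) - 10^(L_bg/10))
Convert to linear:
  10^(77.7/10) = 58884365.5356
  10^(58.6/10) = 724435.9601
Difference: 58884365.5356 - 724435.9601 = 58159929.5755
L_source = 10 * log10(58159929.5755) = 77.65

77.65 dB


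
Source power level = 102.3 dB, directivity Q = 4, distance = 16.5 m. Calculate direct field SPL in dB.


Given values:
  Lw = 102.3 dB, Q = 4, r = 16.5 m
Formula: SPL = Lw + 10 * log10(Q / (4 * pi * r^2))
Compute 4 * pi * r^2 = 4 * pi * 16.5^2 = 3421.1944
Compute Q / denom = 4 / 3421.1944 = 0.00116918
Compute 10 * log10(0.00116918) = -29.3212
SPL = 102.3 + (-29.3212) = 72.98

72.98 dB


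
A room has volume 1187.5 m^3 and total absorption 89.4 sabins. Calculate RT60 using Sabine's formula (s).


Given values:
  V = 1187.5 m^3
  A = 89.4 sabins
Formula: RT60 = 0.161 * V / A
Numerator: 0.161 * 1187.5 = 191.1875
RT60 = 191.1875 / 89.4 = 2.139

2.139 s


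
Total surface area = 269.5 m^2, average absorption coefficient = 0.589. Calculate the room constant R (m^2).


Given values:
  S = 269.5 m^2, alpha = 0.589
Formula: R = S * alpha / (1 - alpha)
Numerator: 269.5 * 0.589 = 158.7355
Denominator: 1 - 0.589 = 0.411
R = 158.7355 / 0.411 = 386.22

386.22 m^2


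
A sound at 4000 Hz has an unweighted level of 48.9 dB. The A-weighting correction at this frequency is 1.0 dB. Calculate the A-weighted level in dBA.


Given values:
  SPL = 48.9 dB
  A-weighting at 4000 Hz = 1.0 dB
Formula: L_A = SPL + A_weight
L_A = 48.9 + (1.0)
L_A = 49.9

49.9 dBA


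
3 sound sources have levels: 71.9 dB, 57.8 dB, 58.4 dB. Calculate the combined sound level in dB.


Formula: L_total = 10 * log10( sum(10^(Li/10)) )
  Source 1: 10^(71.9/10) = 15488166.1891
  Source 2: 10^(57.8/10) = 602559.5861
  Source 3: 10^(58.4/10) = 691830.9709
Sum of linear values = 16782556.7461
L_total = 10 * log10(16782556.7461) = 72.25

72.25 dB


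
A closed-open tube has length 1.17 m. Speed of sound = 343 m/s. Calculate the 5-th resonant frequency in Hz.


Given values:
  Tube type: closed-open, L = 1.17 m, c = 343 m/s, n = 5
Formula: f_n = (2n - 1) * c / (4 * L)
Compute 2n - 1 = 2*5 - 1 = 9
Compute 4 * L = 4 * 1.17 = 4.68
f = 9 * 343 / 4.68
f = 659.62

659.62 Hz


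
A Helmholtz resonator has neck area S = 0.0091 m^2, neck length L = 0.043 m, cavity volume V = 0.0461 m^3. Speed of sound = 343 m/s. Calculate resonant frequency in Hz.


Given values:
  S = 0.0091 m^2, L = 0.043 m, V = 0.0461 m^3, c = 343 m/s
Formula: f = (c / (2*pi)) * sqrt(S / (V * L))
Compute V * L = 0.0461 * 0.043 = 0.0019823
Compute S / (V * L) = 0.0091 / 0.0019823 = 4.5906
Compute sqrt(4.5906) = 2.142569
Compute c / (2*pi) = 343 / 6.283185 = 54.590148
f = 54.590148 * 2.142569 = 116.96

116.96 Hz


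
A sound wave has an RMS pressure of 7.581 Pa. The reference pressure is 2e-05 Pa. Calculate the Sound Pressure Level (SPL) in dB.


Given values:
  p = 7.581 Pa
  p_ref = 2e-05 Pa
Formula: SPL = 20 * log10(p / p_ref)
Compute ratio: p / p_ref = 7.581 / 2e-05 = 379050
Compute log10: log10(379050) = 5.578697
Multiply: SPL = 20 * 5.578697 = 111.57

111.57 dB


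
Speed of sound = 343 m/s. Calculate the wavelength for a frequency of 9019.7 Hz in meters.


Given values:
  c = 343 m/s, f = 9019.7 Hz
Formula: lambda = c / f
lambda = 343 / 9019.7
lambda = 0.038

0.038 m


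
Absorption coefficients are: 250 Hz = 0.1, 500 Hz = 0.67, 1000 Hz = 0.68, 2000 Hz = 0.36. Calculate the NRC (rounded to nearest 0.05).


Given values:
  a_250 = 0.1, a_500 = 0.67
  a_1000 = 0.68, a_2000 = 0.36
Formula: NRC = (a250 + a500 + a1000 + a2000) / 4
Sum = 0.1 + 0.67 + 0.68 + 0.36 = 1.81
NRC = 1.81 / 4 = 0.4525
Rounded to nearest 0.05: 0.45

0.45


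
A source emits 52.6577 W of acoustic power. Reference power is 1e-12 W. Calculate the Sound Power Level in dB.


Given values:
  W = 52.6577 W
  W_ref = 1e-12 W
Formula: SWL = 10 * log10(W / W_ref)
Compute ratio: W / W_ref = 52657700000000
Compute log10: log10(52657700000000) = 13.721462
Multiply: SWL = 10 * 13.721462 = 137.21

137.21 dB


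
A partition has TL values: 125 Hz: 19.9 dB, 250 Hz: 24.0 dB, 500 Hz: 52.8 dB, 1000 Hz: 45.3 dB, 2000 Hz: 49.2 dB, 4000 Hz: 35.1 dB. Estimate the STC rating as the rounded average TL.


Given TL values at each frequency:
  125 Hz: 19.9 dB
  250 Hz: 24.0 dB
  500 Hz: 52.8 dB
  1000 Hz: 45.3 dB
  2000 Hz: 49.2 dB
  4000 Hz: 35.1 dB
Formula: STC ~ round(average of TL values)
Sum = 19.9 + 24.0 + 52.8 + 45.3 + 49.2 + 35.1 = 226.3
Average = 226.3 / 6 = 37.72
Rounded: 38

38


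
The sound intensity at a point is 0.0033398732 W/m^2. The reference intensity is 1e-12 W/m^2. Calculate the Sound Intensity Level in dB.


Given values:
  I = 0.0033398732 W/m^2
  I_ref = 1e-12 W/m^2
Formula: SIL = 10 * log10(I / I_ref)
Compute ratio: I / I_ref = 3339873200
Compute log10: log10(3339873200) = 9.52373
Multiply: SIL = 10 * 9.52373 = 95.24

95.24 dB


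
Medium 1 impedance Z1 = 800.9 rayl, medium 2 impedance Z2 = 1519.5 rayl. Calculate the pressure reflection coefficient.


Given values:
  Z1 = 800.9 rayl, Z2 = 1519.5 rayl
Formula: R = (Z2 - Z1) / (Z2 + Z1)
Numerator: Z2 - Z1 = 1519.5 - 800.9 = 718.6
Denominator: Z2 + Z1 = 1519.5 + 800.9 = 2320.4
R = 718.6 / 2320.4 = 0.3097

0.3097


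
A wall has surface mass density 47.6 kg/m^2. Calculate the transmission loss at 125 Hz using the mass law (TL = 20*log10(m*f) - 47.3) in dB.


Given values:
  m = 47.6 kg/m^2, f = 125 Hz
Formula: TL = 20 * log10(m * f) - 47.3
Compute m * f = 47.6 * 125 = 5950.0
Compute log10(5950.0) = 3.774517
Compute 20 * 3.774517 = 75.4903
TL = 75.4903 - 47.3 = 28.19

28.19 dB


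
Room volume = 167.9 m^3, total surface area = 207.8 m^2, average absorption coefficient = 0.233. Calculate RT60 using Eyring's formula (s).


Given values:
  V = 167.9 m^3, S = 207.8 m^2, alpha = 0.233
Formula: RT60 = 0.161 * V / (-S * ln(1 - alpha))
Compute ln(1 - 0.233) = ln(0.767) = -0.265268
Denominator: -207.8 * -0.265268 = 55.1227
Numerator: 0.161 * 167.9 = 27.0319
RT60 = 27.0319 / 55.1227 = 0.49

0.49 s


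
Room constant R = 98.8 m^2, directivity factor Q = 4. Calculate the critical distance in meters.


Given values:
  R = 98.8 m^2, Q = 4
Formula: d_c = 0.141 * sqrt(Q * R)
Compute Q * R = 4 * 98.8 = 395.2
Compute sqrt(395.2) = 19.8796
d_c = 0.141 * 19.8796 = 2.803

2.803 m


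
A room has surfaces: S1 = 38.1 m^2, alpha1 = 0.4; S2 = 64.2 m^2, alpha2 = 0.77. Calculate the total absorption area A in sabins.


Given surfaces:
  Surface 1: 38.1 * 0.4 = 15.24
  Surface 2: 64.2 * 0.77 = 49.434
Formula: A = sum(Si * alpha_i)
A = 15.24 + 49.434
A = 64.67

64.67 sabins


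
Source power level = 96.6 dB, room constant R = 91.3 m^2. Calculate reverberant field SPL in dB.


Given values:
  Lw = 96.6 dB, R = 91.3 m^2
Formula: SPL = Lw + 10 * log10(4 / R)
Compute 4 / R = 4 / 91.3 = 0.043812
Compute 10 * log10(0.043812) = -13.5841
SPL = 96.6 + (-13.5841) = 83.02

83.02 dB


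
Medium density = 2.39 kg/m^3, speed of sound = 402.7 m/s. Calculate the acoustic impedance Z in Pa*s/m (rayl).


Given values:
  rho = 2.39 kg/m^3
  c = 402.7 m/s
Formula: Z = rho * c
Z = 2.39 * 402.7
Z = 962.45

962.45 rayl


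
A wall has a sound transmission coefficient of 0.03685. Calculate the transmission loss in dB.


Given values:
  tau = 0.03685
Formula: TL = 10 * log10(1 / tau)
Compute 1 / tau = 1 / 0.03685 = 27.137
Compute log10(27.137) = 1.433562
TL = 10 * 1.433562 = 14.34

14.34 dB


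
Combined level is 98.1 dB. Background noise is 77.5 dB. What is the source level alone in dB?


Given values:
  L_total = 98.1 dB, L_bg = 77.5 dB
Formula: L_source = 10 * log10(10^(L_total/10) - 10^(L_bg/10))
Convert to linear:
  10^(98.1/10) = 6456542290.3465
  10^(77.5/10) = 56234132.519
Difference: 6456542290.3465 - 56234132.519 = 6400308157.8275
L_source = 10 * log10(6400308157.8275) = 98.06

98.06 dB


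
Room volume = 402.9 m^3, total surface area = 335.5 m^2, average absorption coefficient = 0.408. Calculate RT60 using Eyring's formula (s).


Given values:
  V = 402.9 m^3, S = 335.5 m^2, alpha = 0.408
Formula: RT60 = 0.161 * V / (-S * ln(1 - alpha))
Compute ln(1 - 0.408) = ln(0.592) = -0.524249
Denominator: -335.5 * -0.524249 = 175.8855
Numerator: 0.161 * 402.9 = 64.8669
RT60 = 64.8669 / 175.8855 = 0.369

0.369 s


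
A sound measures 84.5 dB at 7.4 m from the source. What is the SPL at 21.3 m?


Given values:
  SPL1 = 84.5 dB, r1 = 7.4 m, r2 = 21.3 m
Formula: SPL2 = SPL1 - 20 * log10(r2 / r1)
Compute ratio: r2 / r1 = 21.3 / 7.4 = 2.8784
Compute log10: log10(2.8784) = 0.459151
Compute drop: 20 * 0.459151 = 9.183
SPL2 = 84.5 - 9.183 = 75.32

75.32 dB


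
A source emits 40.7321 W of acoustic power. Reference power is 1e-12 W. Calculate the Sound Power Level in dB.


Given values:
  W = 40.7321 W
  W_ref = 1e-12 W
Formula: SWL = 10 * log10(W / W_ref)
Compute ratio: W / W_ref = 40732100000000
Compute log10: log10(40732100000000) = 13.609937
Multiply: SWL = 10 * 13.609937 = 136.1

136.1 dB


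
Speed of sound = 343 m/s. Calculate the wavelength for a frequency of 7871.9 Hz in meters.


Given values:
  c = 343 m/s, f = 7871.9 Hz
Formula: lambda = c / f
lambda = 343 / 7871.9
lambda = 0.0436

0.0436 m


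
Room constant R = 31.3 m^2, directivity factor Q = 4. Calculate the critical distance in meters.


Given values:
  R = 31.3 m^2, Q = 4
Formula: d_c = 0.141 * sqrt(Q * R)
Compute Q * R = 4 * 31.3 = 125.2
Compute sqrt(125.2) = 11.1893
d_c = 0.141 * 11.1893 = 1.578

1.578 m


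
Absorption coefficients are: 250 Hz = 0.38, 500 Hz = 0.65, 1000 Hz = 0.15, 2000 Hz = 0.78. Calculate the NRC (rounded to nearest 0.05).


Given values:
  a_250 = 0.38, a_500 = 0.65
  a_1000 = 0.15, a_2000 = 0.78
Formula: NRC = (a250 + a500 + a1000 + a2000) / 4
Sum = 0.38 + 0.65 + 0.15 + 0.78 = 1.96
NRC = 1.96 / 4 = 0.49
Rounded to nearest 0.05: 0.5

0.5


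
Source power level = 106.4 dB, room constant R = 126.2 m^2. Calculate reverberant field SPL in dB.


Given values:
  Lw = 106.4 dB, R = 126.2 m^2
Formula: SPL = Lw + 10 * log10(4 / R)
Compute 4 / R = 4 / 126.2 = 0.031696
Compute 10 * log10(0.031696) = -14.99
SPL = 106.4 + (-14.99) = 91.41

91.41 dB


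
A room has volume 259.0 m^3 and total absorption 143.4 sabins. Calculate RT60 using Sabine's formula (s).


Given values:
  V = 259.0 m^3
  A = 143.4 sabins
Formula: RT60 = 0.161 * V / A
Numerator: 0.161 * 259.0 = 41.699
RT60 = 41.699 / 143.4 = 0.291

0.291 s


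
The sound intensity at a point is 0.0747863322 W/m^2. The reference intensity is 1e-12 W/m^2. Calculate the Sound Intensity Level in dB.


Given values:
  I = 0.0747863322 W/m^2
  I_ref = 1e-12 W/m^2
Formula: SIL = 10 * log10(I / I_ref)
Compute ratio: I / I_ref = 74786332200
Compute log10: log10(74786332200) = 10.873822
Multiply: SIL = 10 * 10.873822 = 108.74

108.74 dB


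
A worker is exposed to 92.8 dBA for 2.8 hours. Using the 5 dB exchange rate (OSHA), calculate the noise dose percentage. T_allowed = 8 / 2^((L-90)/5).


Given values:
  L = 92.8 dBA, T = 2.8 hours
Formula: T_allowed = 8 / 2^((L - 90) / 5)
Compute exponent: (92.8 - 90) / 5 = 0.56
Compute 2^(0.56) = 1.474269
T_allowed = 8 / 1.474269 = 5.426418 hours
Dose = (T / T_allowed) * 100
Dose = (2.8 / 5.426418) * 100 = 51.6

51.6 %


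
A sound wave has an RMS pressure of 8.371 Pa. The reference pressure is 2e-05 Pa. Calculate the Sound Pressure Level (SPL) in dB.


Given values:
  p = 8.371 Pa
  p_ref = 2e-05 Pa
Formula: SPL = 20 * log10(p / p_ref)
Compute ratio: p / p_ref = 8.371 / 2e-05 = 418550
Compute log10: log10(418550) = 5.621747
Multiply: SPL = 20 * 5.621747 = 112.43

112.43 dB


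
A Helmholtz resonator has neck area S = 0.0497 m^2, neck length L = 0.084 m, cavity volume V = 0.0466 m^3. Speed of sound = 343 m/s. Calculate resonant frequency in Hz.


Given values:
  S = 0.0497 m^2, L = 0.084 m, V = 0.0466 m^3, c = 343 m/s
Formula: f = (c / (2*pi)) * sqrt(S / (V * L))
Compute V * L = 0.0466 * 0.084 = 0.0039144
Compute S / (V * L) = 0.0497 / 0.0039144 = 12.6967
Compute sqrt(12.6967) = 3.563243
Compute c / (2*pi) = 343 / 6.283185 = 54.590148
f = 54.590148 * 3.563243 = 194.52

194.52 Hz


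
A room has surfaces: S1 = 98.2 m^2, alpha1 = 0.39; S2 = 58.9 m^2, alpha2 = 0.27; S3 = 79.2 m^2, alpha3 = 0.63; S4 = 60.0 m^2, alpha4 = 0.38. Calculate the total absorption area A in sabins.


Given surfaces:
  Surface 1: 98.2 * 0.39 = 38.298
  Surface 2: 58.9 * 0.27 = 15.903
  Surface 3: 79.2 * 0.63 = 49.896
  Surface 4: 60.0 * 0.38 = 22.8
Formula: A = sum(Si * alpha_i)
A = 38.298 + 15.903 + 49.896 + 22.8
A = 126.9

126.9 sabins
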